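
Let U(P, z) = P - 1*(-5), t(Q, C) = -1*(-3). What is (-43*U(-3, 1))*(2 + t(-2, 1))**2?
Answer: -2150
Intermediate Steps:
t(Q, C) = 3
U(P, z) = 5 + P (U(P, z) = P + 5 = 5 + P)
(-43*U(-3, 1))*(2 + t(-2, 1))**2 = (-43*(5 - 3))*(2 + 3)**2 = -43*2*5**2 = -86*25 = -2150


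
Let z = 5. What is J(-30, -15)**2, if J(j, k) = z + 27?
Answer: 1024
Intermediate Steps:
J(j, k) = 32 (J(j, k) = 5 + 27 = 32)
J(-30, -15)**2 = 32**2 = 1024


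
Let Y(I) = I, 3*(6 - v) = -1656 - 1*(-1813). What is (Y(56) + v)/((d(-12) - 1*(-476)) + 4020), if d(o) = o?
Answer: 29/13452 ≈ 0.0021558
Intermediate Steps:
v = -139/3 (v = 6 - (-1656 - 1*(-1813))/3 = 6 - (-1656 + 1813)/3 = 6 - ⅓*157 = 6 - 157/3 = -139/3 ≈ -46.333)
(Y(56) + v)/((d(-12) - 1*(-476)) + 4020) = (56 - 139/3)/((-12 - 1*(-476)) + 4020) = 29/(3*((-12 + 476) + 4020)) = 29/(3*(464 + 4020)) = (29/3)/4484 = (29/3)*(1/4484) = 29/13452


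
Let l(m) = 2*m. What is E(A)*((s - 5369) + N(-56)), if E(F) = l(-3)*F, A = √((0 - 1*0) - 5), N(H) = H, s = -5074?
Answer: 62994*I*√5 ≈ 1.4086e+5*I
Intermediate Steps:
A = I*√5 (A = √((0 + 0) - 5) = √(0 - 5) = √(-5) = I*√5 ≈ 2.2361*I)
E(F) = -6*F (E(F) = (2*(-3))*F = -6*F)
E(A)*((s - 5369) + N(-56)) = (-6*I*√5)*((-5074 - 5369) - 56) = (-6*I*√5)*(-10443 - 56) = -6*I*√5*(-10499) = 62994*I*√5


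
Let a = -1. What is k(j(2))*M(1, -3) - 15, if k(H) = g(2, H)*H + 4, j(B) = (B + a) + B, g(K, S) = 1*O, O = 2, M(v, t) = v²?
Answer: -5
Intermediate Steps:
g(K, S) = 2 (g(K, S) = 1*2 = 2)
j(B) = -1 + 2*B (j(B) = (B - 1) + B = (-1 + B) + B = -1 + 2*B)
k(H) = 4 + 2*H (k(H) = 2*H + 4 = 4 + 2*H)
k(j(2))*M(1, -3) - 15 = (4 + 2*(-1 + 2*2))*1² - 15 = (4 + 2*(-1 + 4))*1 - 15 = (4 + 2*3)*1 - 15 = (4 + 6)*1 - 15 = 10*1 - 15 = 10 - 15 = -5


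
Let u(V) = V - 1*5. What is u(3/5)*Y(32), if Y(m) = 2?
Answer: -44/5 ≈ -8.8000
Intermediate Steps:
u(V) = -5 + V (u(V) = V - 5 = -5 + V)
u(3/5)*Y(32) = (-5 + 3/5)*2 = (-5 + 3*(⅕))*2 = (-5 + ⅗)*2 = -22/5*2 = -44/5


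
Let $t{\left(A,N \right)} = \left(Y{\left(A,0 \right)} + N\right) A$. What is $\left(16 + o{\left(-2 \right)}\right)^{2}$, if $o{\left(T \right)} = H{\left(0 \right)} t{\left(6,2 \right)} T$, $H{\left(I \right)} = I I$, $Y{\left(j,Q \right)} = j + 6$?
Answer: $256$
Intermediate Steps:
$Y{\left(j,Q \right)} = 6 + j$
$H{\left(I \right)} = I^{2}$
$t{\left(A,N \right)} = A \left(6 + A + N\right)$ ($t{\left(A,N \right)} = \left(\left(6 + A\right) + N\right) A = \left(6 + A + N\right) A = A \left(6 + A + N\right)$)
$o{\left(T \right)} = 0$ ($o{\left(T \right)} = 0^{2} \cdot 6 \left(6 + 6 + 2\right) T = 0 \cdot 6 \cdot 14 T = 0 \cdot 84 T = 0 T = 0$)
$\left(16 + o{\left(-2 \right)}\right)^{2} = \left(16 + 0\right)^{2} = 16^{2} = 256$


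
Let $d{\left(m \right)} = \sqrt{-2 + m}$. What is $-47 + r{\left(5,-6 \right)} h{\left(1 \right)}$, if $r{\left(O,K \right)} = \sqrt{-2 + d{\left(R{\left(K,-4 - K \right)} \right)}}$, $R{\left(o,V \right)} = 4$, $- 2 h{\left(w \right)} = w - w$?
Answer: $-47$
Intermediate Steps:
$h{\left(w \right)} = 0$ ($h{\left(w \right)} = - \frac{w - w}{2} = \left(- \frac{1}{2}\right) 0 = 0$)
$r{\left(O,K \right)} = \sqrt{-2 + \sqrt{2}}$ ($r{\left(O,K \right)} = \sqrt{-2 + \sqrt{-2 + 4}} = \sqrt{-2 + \sqrt{2}}$)
$-47 + r{\left(5,-6 \right)} h{\left(1 \right)} = -47 + \sqrt{-2 + \sqrt{2}} \cdot 0 = -47 + 0 = -47$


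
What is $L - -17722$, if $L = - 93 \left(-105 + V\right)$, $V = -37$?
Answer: $30928$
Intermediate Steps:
$L = 13206$ ($L = - 93 \left(-105 - 37\right) = \left(-93\right) \left(-142\right) = 13206$)
$L - -17722 = 13206 - -17722 = 13206 + 17722 = 30928$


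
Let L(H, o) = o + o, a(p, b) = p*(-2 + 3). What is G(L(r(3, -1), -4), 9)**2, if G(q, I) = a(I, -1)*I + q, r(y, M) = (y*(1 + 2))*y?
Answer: 5329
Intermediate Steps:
a(p, b) = p (a(p, b) = p*1 = p)
r(y, M) = 3*y**2 (r(y, M) = (y*3)*y = (3*y)*y = 3*y**2)
L(H, o) = 2*o
G(q, I) = q + I**2 (G(q, I) = I*I + q = I**2 + q = q + I**2)
G(L(r(3, -1), -4), 9)**2 = (2*(-4) + 9**2)**2 = (-8 + 81)**2 = 73**2 = 5329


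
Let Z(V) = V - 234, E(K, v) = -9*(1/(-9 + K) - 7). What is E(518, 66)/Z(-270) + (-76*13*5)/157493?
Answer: -50128559/320655748 ≈ -0.15633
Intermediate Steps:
E(K, v) = 63 - 9/(-9 + K) (E(K, v) = -9*(-7 + 1/(-9 + K)) = 63 - 9/(-9 + K))
Z(V) = -234 + V
E(518, 66)/Z(-270) + (-76*13*5)/157493 = (9*(-64 + 7*518)/(-9 + 518))/(-234 - 270) + (-76*13*5)/157493 = (9*(-64 + 3626)/509)/(-504) - 988*5*(1/157493) = (9*(1/509)*3562)*(-1/504) - 4940*1/157493 = (32058/509)*(-1/504) - 4940/157493 = -1781/14252 - 4940/157493 = -50128559/320655748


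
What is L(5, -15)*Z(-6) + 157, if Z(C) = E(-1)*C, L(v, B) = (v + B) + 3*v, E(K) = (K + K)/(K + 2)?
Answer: 217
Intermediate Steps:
E(K) = 2*K/(2 + K) (E(K) = (2*K)/(2 + K) = 2*K/(2 + K))
L(v, B) = B + 4*v (L(v, B) = (B + v) + 3*v = B + 4*v)
Z(C) = -2*C (Z(C) = (2*(-1)/(2 - 1))*C = (2*(-1)/1)*C = (2*(-1)*1)*C = -2*C)
L(5, -15)*Z(-6) + 157 = (-15 + 4*5)*(-2*(-6)) + 157 = (-15 + 20)*12 + 157 = 5*12 + 157 = 60 + 157 = 217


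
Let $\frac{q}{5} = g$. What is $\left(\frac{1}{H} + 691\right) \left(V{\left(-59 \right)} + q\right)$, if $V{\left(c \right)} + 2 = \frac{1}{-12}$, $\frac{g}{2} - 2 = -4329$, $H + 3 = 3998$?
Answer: $- \frac{2810695919}{94} \approx -2.9901 \cdot 10^{7}$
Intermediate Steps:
$H = 3995$ ($H = -3 + 3998 = 3995$)
$g = -8654$ ($g = 4 + 2 \left(-4329\right) = 4 - 8658 = -8654$)
$V{\left(c \right)} = - \frac{25}{12}$ ($V{\left(c \right)} = -2 + \frac{1}{-12} = -2 - \frac{1}{12} = - \frac{25}{12}$)
$q = -43270$ ($q = 5 \left(-8654\right) = -43270$)
$\left(\frac{1}{H} + 691\right) \left(V{\left(-59 \right)} + q\right) = \left(\frac{1}{3995} + 691\right) \left(- \frac{25}{12} - 43270\right) = \left(\frac{1}{3995} + 691\right) \left(- \frac{519265}{12}\right) = \frac{2760546}{3995} \left(- \frac{519265}{12}\right) = - \frac{2810695919}{94}$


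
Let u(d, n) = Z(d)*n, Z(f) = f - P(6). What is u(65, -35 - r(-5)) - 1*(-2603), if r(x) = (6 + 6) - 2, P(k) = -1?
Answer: -367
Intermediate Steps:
r(x) = 10 (r(x) = 12 - 2 = 10)
Z(f) = 1 + f (Z(f) = f - 1*(-1) = f + 1 = 1 + f)
u(d, n) = n*(1 + d) (u(d, n) = (1 + d)*n = n*(1 + d))
u(65, -35 - r(-5)) - 1*(-2603) = (-35 - 1*10)*(1 + 65) - 1*(-2603) = (-35 - 10)*66 + 2603 = -45*66 + 2603 = -2970 + 2603 = -367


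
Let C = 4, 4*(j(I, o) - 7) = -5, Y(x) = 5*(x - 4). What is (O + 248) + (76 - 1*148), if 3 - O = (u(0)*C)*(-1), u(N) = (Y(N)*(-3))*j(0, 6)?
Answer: 1559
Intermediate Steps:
Y(x) = -20 + 5*x (Y(x) = 5*(-4 + x) = -20 + 5*x)
j(I, o) = 23/4 (j(I, o) = 7 + (¼)*(-5) = 7 - 5/4 = 23/4)
u(N) = 345 - 345*N/4 (u(N) = ((-20 + 5*N)*(-3))*(23/4) = (60 - 15*N)*(23/4) = 345 - 345*N/4)
O = 1383 (O = 3 - (345 - 345/4*0)*4*(-1) = 3 - (345 + 0)*4*(-1) = 3 - 345*4*(-1) = 3 - 1380*(-1) = 3 - 1*(-1380) = 3 + 1380 = 1383)
(O + 248) + (76 - 1*148) = (1383 + 248) + (76 - 1*148) = 1631 + (76 - 148) = 1631 - 72 = 1559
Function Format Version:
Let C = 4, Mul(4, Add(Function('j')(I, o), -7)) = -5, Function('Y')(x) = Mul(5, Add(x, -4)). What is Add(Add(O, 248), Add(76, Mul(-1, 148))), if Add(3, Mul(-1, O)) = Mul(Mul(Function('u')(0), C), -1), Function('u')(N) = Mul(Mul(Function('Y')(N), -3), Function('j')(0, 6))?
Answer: 1559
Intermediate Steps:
Function('Y')(x) = Add(-20, Mul(5, x)) (Function('Y')(x) = Mul(5, Add(-4, x)) = Add(-20, Mul(5, x)))
Function('j')(I, o) = Rational(23, 4) (Function('j')(I, o) = Add(7, Mul(Rational(1, 4), -5)) = Add(7, Rational(-5, 4)) = Rational(23, 4))
Function('u')(N) = Add(345, Mul(Rational(-345, 4), N)) (Function('u')(N) = Mul(Mul(Add(-20, Mul(5, N)), -3), Rational(23, 4)) = Mul(Add(60, Mul(-15, N)), Rational(23, 4)) = Add(345, Mul(Rational(-345, 4), N)))
O = 1383 (O = Add(3, Mul(-1, Mul(Mul(Add(345, Mul(Rational(-345, 4), 0)), 4), -1))) = Add(3, Mul(-1, Mul(Mul(Add(345, 0), 4), -1))) = Add(3, Mul(-1, Mul(Mul(345, 4), -1))) = Add(3, Mul(-1, Mul(1380, -1))) = Add(3, Mul(-1, -1380)) = Add(3, 1380) = 1383)
Add(Add(O, 248), Add(76, Mul(-1, 148))) = Add(Add(1383, 248), Add(76, Mul(-1, 148))) = Add(1631, Add(76, -148)) = Add(1631, -72) = 1559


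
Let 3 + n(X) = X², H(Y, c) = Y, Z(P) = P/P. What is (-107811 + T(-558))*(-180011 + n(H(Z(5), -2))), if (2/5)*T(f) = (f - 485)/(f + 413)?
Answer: 1125440375935/58 ≈ 1.9404e+10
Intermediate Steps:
Z(P) = 1
T(f) = 5*(-485 + f)/(2*(413 + f)) (T(f) = 5*((f - 485)/(f + 413))/2 = 5*((-485 + f)/(413 + f))/2 = 5*(-485 + f)/(2*(413 + f)))
n(X) = -3 + X²
(-107811 + T(-558))*(-180011 + n(H(Z(5), -2))) = (-107811 + 5*(-485 - 558)/(2*(413 - 558)))*(-180011 + (-3 + 1²)) = (-107811 + (5/2)*(-1043)/(-145))*(-180011 + (-3 + 1)) = (-107811 + (5/2)*(-1/145)*(-1043))*(-180011 - 2) = (-107811 + 1043/58)*(-180013) = -6251995/58*(-180013) = 1125440375935/58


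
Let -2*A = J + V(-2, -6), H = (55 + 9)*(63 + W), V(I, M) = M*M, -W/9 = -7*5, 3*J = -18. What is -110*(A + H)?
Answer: -2659470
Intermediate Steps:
J = -6 (J = (1/3)*(-18) = -6)
W = 315 (W = -(-63)*5 = -9*(-35) = 315)
V(I, M) = M**2
H = 24192 (H = (55 + 9)*(63 + 315) = 64*378 = 24192)
A = -15 (A = -(-6 + (-6)**2)/2 = -(-6 + 36)/2 = -1/2*30 = -15)
-110*(A + H) = -110*(-15 + 24192) = -110*24177 = -2659470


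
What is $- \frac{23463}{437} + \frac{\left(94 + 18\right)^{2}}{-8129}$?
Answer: $- \frac{196212455}{3552373} \approx -55.234$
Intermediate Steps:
$- \frac{23463}{437} + \frac{\left(94 + 18\right)^{2}}{-8129} = \left(-23463\right) \frac{1}{437} + 112^{2} \left(- \frac{1}{8129}\right) = - \frac{23463}{437} + 12544 \left(- \frac{1}{8129}\right) = - \frac{23463}{437} - \frac{12544}{8129} = - \frac{196212455}{3552373}$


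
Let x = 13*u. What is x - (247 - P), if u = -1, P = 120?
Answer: -140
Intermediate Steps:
x = -13 (x = 13*(-1) = -13)
x - (247 - P) = -13 - (247 - 1*120) = -13 - (247 - 120) = -13 - 1*127 = -13 - 127 = -140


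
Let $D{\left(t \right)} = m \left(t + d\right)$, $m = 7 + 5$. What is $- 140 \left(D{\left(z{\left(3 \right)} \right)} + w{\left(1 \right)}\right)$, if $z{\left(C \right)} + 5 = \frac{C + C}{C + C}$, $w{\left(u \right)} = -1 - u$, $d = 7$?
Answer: $-4760$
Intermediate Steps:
$m = 12$
$z{\left(C \right)} = -4$ ($z{\left(C \right)} = -5 + \frac{C + C}{C + C} = -5 + \frac{2 C}{2 C} = -5 + 2 C \frac{1}{2 C} = -5 + 1 = -4$)
$D{\left(t \right)} = 84 + 12 t$ ($D{\left(t \right)} = 12 \left(t + 7\right) = 12 \left(7 + t\right) = 84 + 12 t$)
$- 140 \left(D{\left(z{\left(3 \right)} \right)} + w{\left(1 \right)}\right) = - 140 \left(\left(84 + 12 \left(-4\right)\right) - 2\right) = - 140 \left(\left(84 - 48\right) - 2\right) = - 140 \left(36 - 2\right) = \left(-140\right) 34 = -4760$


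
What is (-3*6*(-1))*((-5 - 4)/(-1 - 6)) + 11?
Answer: 239/7 ≈ 34.143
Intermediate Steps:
(-3*6*(-1))*((-5 - 4)/(-1 - 6)) + 11 = (-18*(-1))*(-9/(-7)) + 11 = 18*(-9*(-⅐)) + 11 = 18*(9/7) + 11 = 162/7 + 11 = 239/7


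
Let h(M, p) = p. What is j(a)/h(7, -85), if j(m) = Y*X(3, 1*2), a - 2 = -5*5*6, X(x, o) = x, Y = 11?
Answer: -33/85 ≈ -0.38824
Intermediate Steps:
a = -148 (a = 2 - 5*5*6 = 2 - 25*6 = 2 - 150 = -148)
j(m) = 33 (j(m) = 11*3 = 33)
j(a)/h(7, -85) = 33/(-85) = 33*(-1/85) = -33/85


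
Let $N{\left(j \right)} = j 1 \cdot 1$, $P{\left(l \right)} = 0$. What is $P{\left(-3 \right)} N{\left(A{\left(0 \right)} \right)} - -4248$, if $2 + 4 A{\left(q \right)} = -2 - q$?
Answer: $4248$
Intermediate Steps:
$A{\left(q \right)} = -1 - \frac{q}{4}$ ($A{\left(q \right)} = - \frac{1}{2} + \frac{-2 - q}{4} = - \frac{1}{2} - \left(\frac{1}{2} + \frac{q}{4}\right) = -1 - \frac{q}{4}$)
$N{\left(j \right)} = j$ ($N{\left(j \right)} = j 1 = j$)
$P{\left(-3 \right)} N{\left(A{\left(0 \right)} \right)} - -4248 = 0 \left(-1 - 0\right) - -4248 = 0 \left(-1 + 0\right) + 4248 = 0 \left(-1\right) + 4248 = 0 + 4248 = 4248$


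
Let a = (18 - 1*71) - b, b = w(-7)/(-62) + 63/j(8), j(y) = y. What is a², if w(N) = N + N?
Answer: 229613409/61504 ≈ 3733.3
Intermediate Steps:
w(N) = 2*N
b = 2009/248 (b = (2*(-7))/(-62) + 63/8 = -14*(-1/62) + 63*(⅛) = 7/31 + 63/8 = 2009/248 ≈ 8.1008)
a = -15153/248 (a = (18 - 1*71) - 1*2009/248 = (18 - 71) - 2009/248 = -53 - 2009/248 = -15153/248 ≈ -61.101)
a² = (-15153/248)² = 229613409/61504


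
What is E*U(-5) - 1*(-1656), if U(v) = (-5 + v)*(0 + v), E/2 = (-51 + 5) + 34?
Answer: 456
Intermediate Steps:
E = -24 (E = 2*((-51 + 5) + 34) = 2*(-46 + 34) = 2*(-12) = -24)
U(v) = v*(-5 + v) (U(v) = (-5 + v)*v = v*(-5 + v))
E*U(-5) - 1*(-1656) = -(-120)*(-5 - 5) - 1*(-1656) = -(-120)*(-10) + 1656 = -24*50 + 1656 = -1200 + 1656 = 456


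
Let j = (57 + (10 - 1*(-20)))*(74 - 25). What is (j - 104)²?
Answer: 17297281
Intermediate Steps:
j = 4263 (j = (57 + (10 + 20))*49 = (57 + 30)*49 = 87*49 = 4263)
(j - 104)² = (4263 - 104)² = 4159² = 17297281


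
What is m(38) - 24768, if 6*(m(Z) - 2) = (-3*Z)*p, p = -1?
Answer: -24747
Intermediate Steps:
m(Z) = 2 + Z/2 (m(Z) = 2 + (-3*Z*(-1))/6 = 2 + (3*Z)/6 = 2 + Z/2)
m(38) - 24768 = (2 + (½)*38) - 24768 = (2 + 19) - 24768 = 21 - 24768 = -24747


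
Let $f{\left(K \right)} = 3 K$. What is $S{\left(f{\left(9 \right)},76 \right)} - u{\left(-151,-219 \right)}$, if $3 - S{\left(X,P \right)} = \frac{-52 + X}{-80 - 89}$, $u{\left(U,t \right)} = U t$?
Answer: $- \frac{5588179}{169} \approx -33066.0$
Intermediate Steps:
$S{\left(X,P \right)} = \frac{35}{13} + \frac{X}{169}$ ($S{\left(X,P \right)} = 3 - \frac{-52 + X}{-80 - 89} = 3 - \frac{-52 + X}{-169} = 3 - \left(-52 + X\right) \left(- \frac{1}{169}\right) = 3 - \left(\frac{4}{13} - \frac{X}{169}\right) = 3 + \left(- \frac{4}{13} + \frac{X}{169}\right) = \frac{35}{13} + \frac{X}{169}$)
$S{\left(f{\left(9 \right)},76 \right)} - u{\left(-151,-219 \right)} = \left(\frac{35}{13} + \frac{3 \cdot 9}{169}\right) - \left(-151\right) \left(-219\right) = \left(\frac{35}{13} + \frac{1}{169} \cdot 27\right) - 33069 = \left(\frac{35}{13} + \frac{27}{169}\right) - 33069 = \frac{482}{169} - 33069 = - \frac{5588179}{169}$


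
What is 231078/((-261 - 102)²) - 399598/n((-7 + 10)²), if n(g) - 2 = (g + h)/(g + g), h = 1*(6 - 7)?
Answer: -7180099637/43923 ≈ -1.6347e+5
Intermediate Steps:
h = -1 (h = 1*(-1) = -1)
n(g) = 2 + (-1 + g)/(2*g) (n(g) = 2 + (g - 1)/(g + g) = 2 + (-1 + g)/((2*g)) = 2 + (-1 + g)*(1/(2*g)) = 2 + (-1 + g)/(2*g))
231078/((-261 - 102)²) - 399598/n((-7 + 10)²) = 231078/((-261 - 102)²) - 399598*2*(-7 + 10)²/(-1 + 5*(-7 + 10)²) = 231078/((-363)²) - 399598*18/(-1 + 5*3²) = 231078/131769 - 399598*18/(-1 + 5*9) = 231078*(1/131769) - 399598*18/(-1 + 45) = 77026/43923 - 399598/((½)*(⅑)*44) = 77026/43923 - 399598/22/9 = 77026/43923 - 399598*9/22 = 77026/43923 - 1798191/11 = -7180099637/43923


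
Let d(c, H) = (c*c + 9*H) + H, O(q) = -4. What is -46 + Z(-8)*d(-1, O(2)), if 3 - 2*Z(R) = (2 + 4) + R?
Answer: -287/2 ≈ -143.50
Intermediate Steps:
Z(R) = -3/2 - R/2 (Z(R) = 3/2 - ((2 + 4) + R)/2 = 3/2 - (6 + R)/2 = 3/2 + (-3 - R/2) = -3/2 - R/2)
d(c, H) = c**2 + 10*H (d(c, H) = (c**2 + 9*H) + H = c**2 + 10*H)
-46 + Z(-8)*d(-1, O(2)) = -46 + (-3/2 - 1/2*(-8))*((-1)**2 + 10*(-4)) = -46 + (-3/2 + 4)*(1 - 40) = -46 + (5/2)*(-39) = -46 - 195/2 = -287/2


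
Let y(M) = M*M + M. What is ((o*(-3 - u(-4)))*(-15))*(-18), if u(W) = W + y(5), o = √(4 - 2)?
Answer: -7830*√2 ≈ -11073.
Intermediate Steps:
o = √2 ≈ 1.4142
y(M) = M + M² (y(M) = M² + M = M + M²)
u(W) = 30 + W (u(W) = W + 5*(1 + 5) = W + 5*6 = W + 30 = 30 + W)
((o*(-3 - u(-4)))*(-15))*(-18) = ((√2*(-3 - (30 - 4)))*(-15))*(-18) = ((√2*(-3 - 1*26))*(-15))*(-18) = ((√2*(-3 - 26))*(-15))*(-18) = ((√2*(-29))*(-15))*(-18) = (-29*√2*(-15))*(-18) = (435*√2)*(-18) = -7830*√2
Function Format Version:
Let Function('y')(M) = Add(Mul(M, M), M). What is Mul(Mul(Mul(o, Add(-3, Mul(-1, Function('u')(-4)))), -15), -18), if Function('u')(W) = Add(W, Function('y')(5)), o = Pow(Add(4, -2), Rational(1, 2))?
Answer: Mul(-7830, Pow(2, Rational(1, 2))) ≈ -11073.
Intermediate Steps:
o = Pow(2, Rational(1, 2)) ≈ 1.4142
Function('y')(M) = Add(M, Pow(M, 2)) (Function('y')(M) = Add(Pow(M, 2), M) = Add(M, Pow(M, 2)))
Function('u')(W) = Add(30, W) (Function('u')(W) = Add(W, Mul(5, Add(1, 5))) = Add(W, Mul(5, 6)) = Add(W, 30) = Add(30, W))
Mul(Mul(Mul(o, Add(-3, Mul(-1, Function('u')(-4)))), -15), -18) = Mul(Mul(Mul(Pow(2, Rational(1, 2)), Add(-3, Mul(-1, Add(30, -4)))), -15), -18) = Mul(Mul(Mul(Pow(2, Rational(1, 2)), Add(-3, Mul(-1, 26))), -15), -18) = Mul(Mul(Mul(Pow(2, Rational(1, 2)), Add(-3, -26)), -15), -18) = Mul(Mul(Mul(Pow(2, Rational(1, 2)), -29), -15), -18) = Mul(Mul(Mul(-29, Pow(2, Rational(1, 2))), -15), -18) = Mul(Mul(435, Pow(2, Rational(1, 2))), -18) = Mul(-7830, Pow(2, Rational(1, 2)))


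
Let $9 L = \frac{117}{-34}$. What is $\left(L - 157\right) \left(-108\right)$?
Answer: $\frac{288954}{17} \approx 16997.0$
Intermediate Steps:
$L = - \frac{13}{34}$ ($L = \frac{117 \frac{1}{-34}}{9} = \frac{117 \left(- \frac{1}{34}\right)}{9} = \frac{1}{9} \left(- \frac{117}{34}\right) = - \frac{13}{34} \approx -0.38235$)
$\left(L - 157\right) \left(-108\right) = \left(- \frac{13}{34} - 157\right) \left(-108\right) = \left(- \frac{5351}{34}\right) \left(-108\right) = \frac{288954}{17}$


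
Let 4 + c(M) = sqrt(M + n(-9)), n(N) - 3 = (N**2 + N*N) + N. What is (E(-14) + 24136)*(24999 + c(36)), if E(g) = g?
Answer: 602929390 + 192976*sqrt(3) ≈ 6.0326e+8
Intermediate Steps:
n(N) = 3 + N + 2*N**2 (n(N) = 3 + ((N**2 + N*N) + N) = 3 + ((N**2 + N**2) + N) = 3 + (2*N**2 + N) = 3 + (N + 2*N**2) = 3 + N + 2*N**2)
c(M) = -4 + sqrt(156 + M) (c(M) = -4 + sqrt(M + (3 - 9 + 2*(-9)**2)) = -4 + sqrt(M + (3 - 9 + 2*81)) = -4 + sqrt(M + (3 - 9 + 162)) = -4 + sqrt(M + 156) = -4 + sqrt(156 + M))
(E(-14) + 24136)*(24999 + c(36)) = (-14 + 24136)*(24999 + (-4 + sqrt(156 + 36))) = 24122*(24999 + (-4 + sqrt(192))) = 24122*(24999 + (-4 + 8*sqrt(3))) = 24122*(24995 + 8*sqrt(3)) = 602929390 + 192976*sqrt(3)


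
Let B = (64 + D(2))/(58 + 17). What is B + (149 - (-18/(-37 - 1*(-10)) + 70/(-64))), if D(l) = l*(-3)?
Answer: 360481/2400 ≈ 150.20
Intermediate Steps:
D(l) = -3*l
B = 58/75 (B = (64 - 3*2)/(58 + 17) = (64 - 6)/75 = 58*(1/75) = 58/75 ≈ 0.77333)
B + (149 - (-18/(-37 - 1*(-10)) + 70/(-64))) = 58/75 + (149 - (-18/(-37 - 1*(-10)) + 70/(-64))) = 58/75 + (149 - (-18/(-37 + 10) + 70*(-1/64))) = 58/75 + (149 - (-18/(-27) - 35/32)) = 58/75 + (149 - (-18*(-1/27) - 35/32)) = 58/75 + (149 - (⅔ - 35/32)) = 58/75 + (149 - 1*(-41/96)) = 58/75 + (149 + 41/96) = 58/75 + 14345/96 = 360481/2400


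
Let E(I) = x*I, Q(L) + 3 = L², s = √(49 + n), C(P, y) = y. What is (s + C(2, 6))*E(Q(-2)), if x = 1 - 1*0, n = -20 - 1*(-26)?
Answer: 6 + √55 ≈ 13.416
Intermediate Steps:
n = 6 (n = -20 + 26 = 6)
x = 1 (x = 1 + 0 = 1)
s = √55 (s = √(49 + 6) = √55 ≈ 7.4162)
Q(L) = -3 + L²
E(I) = I (E(I) = 1*I = I)
(s + C(2, 6))*E(Q(-2)) = (√55 + 6)*(-3 + (-2)²) = (6 + √55)*(-3 + 4) = (6 + √55)*1 = 6 + √55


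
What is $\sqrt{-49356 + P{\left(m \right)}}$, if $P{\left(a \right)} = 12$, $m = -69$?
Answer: $8 i \sqrt{771} \approx 222.14 i$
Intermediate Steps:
$\sqrt{-49356 + P{\left(m \right)}} = \sqrt{-49356 + 12} = \sqrt{-49344} = 8 i \sqrt{771}$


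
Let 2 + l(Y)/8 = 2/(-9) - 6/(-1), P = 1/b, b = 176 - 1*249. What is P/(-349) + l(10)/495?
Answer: 6934199/113500035 ≈ 0.061094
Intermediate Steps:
b = -73 (b = 176 - 249 = -73)
P = -1/73 (P = 1/(-73) = -1/73 ≈ -0.013699)
l(Y) = 272/9 (l(Y) = -16 + 8*(2/(-9) - 6/(-1)) = -16 + 8*(2*(-1/9) - 6*(-1)) = -16 + 8*(-2/9 + 6) = -16 + 8*(52/9) = -16 + 416/9 = 272/9)
P/(-349) + l(10)/495 = -1/73/(-349) + (272/9)/495 = -1/73*(-1/349) + (272/9)*(1/495) = 1/25477 + 272/4455 = 6934199/113500035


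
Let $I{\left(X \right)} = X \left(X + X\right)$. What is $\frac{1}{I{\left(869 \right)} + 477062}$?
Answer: $\frac{1}{1987384} \approx 5.0317 \cdot 10^{-7}$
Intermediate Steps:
$I{\left(X \right)} = 2 X^{2}$ ($I{\left(X \right)} = X 2 X = 2 X^{2}$)
$\frac{1}{I{\left(869 \right)} + 477062} = \frac{1}{2 \cdot 869^{2} + 477062} = \frac{1}{2 \cdot 755161 + 477062} = \frac{1}{1510322 + 477062} = \frac{1}{1987384}$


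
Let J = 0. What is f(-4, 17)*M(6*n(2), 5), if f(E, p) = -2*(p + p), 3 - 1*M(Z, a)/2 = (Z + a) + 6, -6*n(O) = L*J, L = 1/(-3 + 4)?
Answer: 1088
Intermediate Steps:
L = 1 (L = 1/1 = 1)
n(O) = 0 (n(O) = -0/6 = -⅙*0 = 0)
M(Z, a) = -6 - 2*Z - 2*a (M(Z, a) = 6 - 2*((Z + a) + 6) = 6 - 2*(6 + Z + a) = 6 + (-12 - 2*Z - 2*a) = -6 - 2*Z - 2*a)
f(E, p) = -4*p
f(-4, 17)*M(6*n(2), 5) = (-4*17)*(-6 - 12*0 - 2*5) = -68*(-6 - 2*0 - 10) = -68*(-6 + 0 - 10) = -68*(-16) = 1088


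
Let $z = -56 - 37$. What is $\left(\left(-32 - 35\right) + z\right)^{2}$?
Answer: $25600$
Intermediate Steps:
$z = -93$ ($z = -56 - 37 = -93$)
$\left(\left(-32 - 35\right) + z\right)^{2} = \left(\left(-32 - 35\right) - 93\right)^{2} = \left(-67 - 93\right)^{2} = \left(-160\right)^{2} = 25600$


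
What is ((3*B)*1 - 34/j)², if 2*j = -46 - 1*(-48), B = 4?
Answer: 484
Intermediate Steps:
j = 1 (j = (-46 - 1*(-48))/2 = (-46 + 48)/2 = (½)*2 = 1)
((3*B)*1 - 34/j)² = ((3*4)*1 - 34/1)² = (12*1 - 34*1)² = (12 - 34)² = (-22)² = 484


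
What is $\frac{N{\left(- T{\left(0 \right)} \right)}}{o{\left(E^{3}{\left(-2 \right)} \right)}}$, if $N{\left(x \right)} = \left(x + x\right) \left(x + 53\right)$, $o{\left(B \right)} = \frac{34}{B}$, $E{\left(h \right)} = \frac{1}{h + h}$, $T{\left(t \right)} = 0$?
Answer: $0$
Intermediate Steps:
$E{\left(h \right)} = \frac{1}{2 h}$
$N{\left(x \right)} = 2 x \left(53 + x\right)$
$\frac{N{\left(- T{\left(0 \right)} \right)}}{o{\left(E^{3}{\left(-2 \right)} \right)}} = \frac{2 \left(\left(-1\right) 0\right) \left(53 - 0\right)}{34 \frac{1}{\left(\frac{1}{2 \left(-2\right)}\right)^{3}}} = \frac{2 \cdot 0 \left(53 + 0\right)}{34 \frac{1}{\left(\frac{1}{2} \left(- \frac{1}{2}\right)\right)^{3}}} = \frac{2 \cdot 0 \cdot 53}{34 \frac{1}{\left(- \frac{1}{4}\right)^{3}}} = \frac{0}{34 \frac{1}{- \frac{1}{64}}} = \frac{0}{34 \left(-64\right)} = \frac{0}{-2176} = 0 \left(- \frac{1}{2176}\right) = 0$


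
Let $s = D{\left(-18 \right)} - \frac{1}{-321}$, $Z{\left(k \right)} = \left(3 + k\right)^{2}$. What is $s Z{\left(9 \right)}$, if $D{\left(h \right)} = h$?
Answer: $- \frac{277296}{107} \approx -2591.6$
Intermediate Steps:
$s = - \frac{5777}{321}$ ($s = -18 - \frac{1}{-321} = -18 - - \frac{1}{321} = -18 + \frac{1}{321} = - \frac{5777}{321} \approx -17.997$)
$s Z{\left(9 \right)} = - \frac{5777 \left(3 + 9\right)^{2}}{321} = - \frac{5777 \cdot 12^{2}}{321} = \left(- \frac{5777}{321}\right) 144 = - \frac{277296}{107}$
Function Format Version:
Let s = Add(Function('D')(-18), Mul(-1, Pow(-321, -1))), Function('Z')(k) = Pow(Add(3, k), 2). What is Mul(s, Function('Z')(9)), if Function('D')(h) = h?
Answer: Rational(-277296, 107) ≈ -2591.6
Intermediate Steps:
s = Rational(-5777, 321) (s = Add(-18, Mul(-1, Pow(-321, -1))) = Add(-18, Mul(-1, Rational(-1, 321))) = Add(-18, Rational(1, 321)) = Rational(-5777, 321) ≈ -17.997)
Mul(s, Function('Z')(9)) = Mul(Rational(-5777, 321), Pow(Add(3, 9), 2)) = Mul(Rational(-5777, 321), Pow(12, 2)) = Mul(Rational(-5777, 321), 144) = Rational(-277296, 107)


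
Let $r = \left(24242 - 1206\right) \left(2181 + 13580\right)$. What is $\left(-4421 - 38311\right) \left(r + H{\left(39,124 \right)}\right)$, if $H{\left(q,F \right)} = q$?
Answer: $-15514725828420$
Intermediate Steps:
$r = 363070396$ ($r = 23036 \cdot 15761 = 363070396$)
$\left(-4421 - 38311\right) \left(r + H{\left(39,124 \right)}\right) = \left(-4421 - 38311\right) \left(363070396 + 39\right) = \left(-4421 - 38311\right) 363070435 = \left(-42732\right) 363070435 = -15514725828420$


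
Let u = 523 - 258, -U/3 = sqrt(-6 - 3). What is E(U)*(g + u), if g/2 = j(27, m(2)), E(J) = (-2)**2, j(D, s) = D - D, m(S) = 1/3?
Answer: 1060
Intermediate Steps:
m(S) = 1/3
U = -9*I (U = -3*sqrt(-6 - 3) = -9*I ≈ -9.0*I)
j(D, s) = 0
E(J) = 4
g = 0 (g = 2*0 = 0)
u = 265
E(U)*(g + u) = 4*(0 + 265) = 4*265 = 1060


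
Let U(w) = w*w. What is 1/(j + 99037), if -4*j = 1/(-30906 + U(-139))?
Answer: 46340/4589374581 ≈ 1.0097e-5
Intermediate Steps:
U(w) = w²
j = 1/46340 (j = -1/(4*(-30906 + (-139)²)) = -1/(4*(-30906 + 19321)) = -¼/(-11585) = -¼*(-1/11585) = 1/46340 ≈ 2.1580e-5)
1/(j + 99037) = 1/(1/46340 + 99037) = 1/(4589374581/46340) = 46340/4589374581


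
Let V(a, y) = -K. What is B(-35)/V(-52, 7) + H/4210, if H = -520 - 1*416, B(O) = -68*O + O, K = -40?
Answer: 983501/16840 ≈ 58.403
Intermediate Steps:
V(a, y) = 40 (V(a, y) = -1*(-40) = 40)
B(O) = -67*O
H = -936 (H = -520 - 416 = -936)
B(-35)/V(-52, 7) + H/4210 = -67*(-35)/40 - 936/4210 = 2345*(1/40) - 936*1/4210 = 469/8 - 468/2105 = 983501/16840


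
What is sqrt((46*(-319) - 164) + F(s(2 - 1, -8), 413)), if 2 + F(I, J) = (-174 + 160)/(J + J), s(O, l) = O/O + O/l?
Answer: I*sqrt(51658099)/59 ≈ 121.82*I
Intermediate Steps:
s(O, l) = 1 + O/l
F(I, J) = -2 - 7/J (F(I, J) = -2 + (-174 + 160)/(J + J) = -2 - 14*1/(2*J) = -2 - 7/J)
sqrt((46*(-319) - 164) + F(s(2 - 1, -8), 413)) = sqrt((46*(-319) - 164) + (-2 - 7/413)) = sqrt((-14674 - 164) + (-2 - 7*1/413)) = sqrt(-14838 + (-2 - 1/59)) = sqrt(-14838 - 119/59) = sqrt(-875561/59) = I*sqrt(51658099)/59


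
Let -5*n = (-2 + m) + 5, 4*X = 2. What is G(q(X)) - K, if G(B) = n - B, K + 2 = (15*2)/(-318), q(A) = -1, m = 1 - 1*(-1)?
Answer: 111/53 ≈ 2.0943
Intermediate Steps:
X = 1/2 (X = (1/4)*2 = 1/2 ≈ 0.50000)
m = 2 (m = 1 + 1 = 2)
K = -111/53 (K = -2 + (15*2)/(-318) = -2 + 30*(-1/318) = -2 - 5/53 = -111/53 ≈ -2.0943)
n = -1 (n = -((-2 + 2) + 5)/5 = -(0 + 5)/5 = -1/5*5 = -1)
G(B) = -1 - B
G(q(X)) - K = (-1 - 1*(-1)) - 1*(-111/53) = (-1 + 1) + 111/53 = 0 + 111/53 = 111/53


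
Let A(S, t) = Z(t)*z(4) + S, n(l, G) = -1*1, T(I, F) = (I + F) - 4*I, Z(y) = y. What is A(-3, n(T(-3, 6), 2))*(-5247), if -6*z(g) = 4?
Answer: 12243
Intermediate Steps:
z(g) = -⅔ (z(g) = -⅙*4 = -⅔)
T(I, F) = F - 3*I (T(I, F) = (F + I) - 4*I = F - 3*I)
n(l, G) = -1
A(S, t) = S - 2*t/3 (A(S, t) = t*(-⅔) + S = -2*t/3 + S = S - 2*t/3)
A(-3, n(T(-3, 6), 2))*(-5247) = (-3 - ⅔*(-1))*(-5247) = (-3 + ⅔)*(-5247) = -7/3*(-5247) = 12243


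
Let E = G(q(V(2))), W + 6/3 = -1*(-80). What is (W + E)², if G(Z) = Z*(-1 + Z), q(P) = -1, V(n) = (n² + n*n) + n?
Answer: 6400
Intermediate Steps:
V(n) = n + 2*n² (V(n) = (n² + n²) + n = 2*n² + n = n + 2*n²)
W = 78 (W = -2 - 1*(-80) = -2 + 80 = 78)
E = 2 (E = -(-1 - 1) = -1*(-2) = 2)
(W + E)² = (78 + 2)² = 80² = 6400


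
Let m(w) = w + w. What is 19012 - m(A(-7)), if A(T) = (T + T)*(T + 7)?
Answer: 19012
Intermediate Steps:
A(T) = 2*T*(7 + T) (A(T) = (2*T)*(7 + T) = 2*T*(7 + T))
m(w) = 2*w
19012 - m(A(-7)) = 19012 - 2*2*(-7)*(7 - 7) = 19012 - 2*2*(-7)*0 = 19012 - 2*0 = 19012 - 1*0 = 19012 + 0 = 19012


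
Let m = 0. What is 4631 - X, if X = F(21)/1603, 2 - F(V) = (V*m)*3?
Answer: 7423491/1603 ≈ 4631.0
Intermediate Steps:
F(V) = 2 (F(V) = 2 - V*0*3 = 2 - 0*3 = 2 - 1*0 = 2 + 0 = 2)
X = 2/1603 ≈ 0.0012477
4631 - X = 4631 - 1*2/1603 = 4631 - 2/1603 = 7423491/1603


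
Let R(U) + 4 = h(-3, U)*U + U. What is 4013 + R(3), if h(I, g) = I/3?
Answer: 4009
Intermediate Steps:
h(I, g) = I/3 (h(I, g) = I*(1/3) = I/3)
R(U) = -4 (R(U) = -4 + (((1/3)*(-3))*U + U) = -4 + (-U + U) = -4 + 0 = -4)
4013 + R(3) = 4013 - 4 = 4009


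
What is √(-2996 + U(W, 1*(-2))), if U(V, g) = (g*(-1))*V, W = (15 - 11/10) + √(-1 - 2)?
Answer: √(-74205 + 50*I*√3)/5 ≈ 0.031792 + 54.481*I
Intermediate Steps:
W = 139/10 + I*√3 (W = (15 - 11*⅒) + √(-3) = (15 - 11/10) + I*√3 = 139/10 + I*√3 ≈ 13.9 + 1.732*I)
U(V, g) = -V*g (U(V, g) = (-g)*V = -V*g)
√(-2996 + U(W, 1*(-2))) = √(-2996 - (139/10 + I*√3)*1*(-2)) = √(-2996 - 1*(139/10 + I*√3)*(-2)) = √(-2996 + (139/5 + 2*I*√3)) = √(-14841/5 + 2*I*√3)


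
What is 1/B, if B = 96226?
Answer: 1/96226 ≈ 1.0392e-5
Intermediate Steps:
1/B = 1/96226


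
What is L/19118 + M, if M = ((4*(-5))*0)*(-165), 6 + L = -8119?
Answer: -8125/19118 ≈ -0.42499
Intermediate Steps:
L = -8125 (L = -6 - 8119 = -8125)
M = 0 (M = -20*0*(-165) = 0*(-165) = 0)
L/19118 + M = -8125/19118 + 0 = -8125/19118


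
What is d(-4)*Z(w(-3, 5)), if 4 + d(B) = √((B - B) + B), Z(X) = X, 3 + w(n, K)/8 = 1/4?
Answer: 88 - 44*I ≈ 88.0 - 44.0*I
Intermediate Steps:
w(n, K) = -22 (w(n, K) = -24 + 8/4 = -24 + 8*(¼) = -24 + 2 = -22)
d(B) = -4 + √B (d(B) = -4 + √((B - B) + B) = -4 + √(0 + B) = -4 + √B)
d(-4)*Z(w(-3, 5)) = (-4 + √(-4))*(-22) = (-4 + 2*I)*(-22) = 88 - 44*I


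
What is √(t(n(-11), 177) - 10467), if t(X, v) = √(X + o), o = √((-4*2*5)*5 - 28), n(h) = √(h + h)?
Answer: √(-10467 + √I*√(√22 + 2*√57)) ≈ 0.015 + 102.29*I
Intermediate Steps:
n(h) = √2*√h (n(h) = √(2*h) = √2*√h)
o = 2*I*√57 (o = √(-8*5*5 - 28) = √(-40*5 - 28) = √(-200 - 28) = √(-228) = 2*I*√57 ≈ 15.1*I)
t(X, v) = √(X + 2*I*√57)
√(t(n(-11), 177) - 10467) = √(√(√2*√(-11) + 2*I*√57) - 10467) = √(√(√2*(I*√11) + 2*I*√57) - 10467) = √(√(I*√22 + 2*I*√57) - 10467) = √(-10467 + √(I*√22 + 2*I*√57))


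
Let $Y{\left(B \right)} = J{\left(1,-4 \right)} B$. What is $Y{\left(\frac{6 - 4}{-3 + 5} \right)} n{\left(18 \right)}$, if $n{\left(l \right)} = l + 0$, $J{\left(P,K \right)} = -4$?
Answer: $-72$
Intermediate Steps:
$n{\left(l \right)} = l$
$Y{\left(B \right)} = - 4 B$
$Y{\left(\frac{6 - 4}{-3 + 5} \right)} n{\left(18 \right)} = - 4 \frac{6 - 4}{-3 + 5} \cdot 18 = - 4 \cdot \frac{2}{2} \cdot 18 = - 4 \cdot 2 \cdot \frac{1}{2} \cdot 18 = \left(-4\right) 1 \cdot 18 = \left(-4\right) 18 = -72$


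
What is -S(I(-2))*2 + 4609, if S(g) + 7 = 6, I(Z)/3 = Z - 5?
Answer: 4611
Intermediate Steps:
I(Z) = -15 + 3*Z (I(Z) = 3*(Z - 5) = 3*(-5 + Z) = -15 + 3*Z)
S(g) = -1 (S(g) = -7 + 6 = -1)
-S(I(-2))*2 + 4609 = -1*(-1)*2 + 4609 = 1*2 + 4609 = 2 + 4609 = 4611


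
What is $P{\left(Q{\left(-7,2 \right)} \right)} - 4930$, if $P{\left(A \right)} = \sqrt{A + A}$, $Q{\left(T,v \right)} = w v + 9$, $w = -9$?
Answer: $-4930 + 3 i \sqrt{2} \approx -4930.0 + 4.2426 i$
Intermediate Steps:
$Q{\left(T,v \right)} = 9 - 9 v$ ($Q{\left(T,v \right)} = - 9 v + 9 = 9 - 9 v$)
$P{\left(A \right)} = \sqrt{2} \sqrt{A}$ ($P{\left(A \right)} = \sqrt{2 A} = \sqrt{2} \sqrt{A}$)
$P{\left(Q{\left(-7,2 \right)} \right)} - 4930 = \sqrt{2} \sqrt{9 - 18} - 4930 = \sqrt{2} \sqrt{-9} - 4930 = \sqrt{2} \cdot 3 i - 4930 = 3 i \sqrt{2} - 4930 = -4930 + 3 i \sqrt{2}$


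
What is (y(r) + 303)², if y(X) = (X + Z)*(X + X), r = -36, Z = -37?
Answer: 30902481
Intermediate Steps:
y(X) = 2*X*(-37 + X) (y(X) = (X - 37)*(X + X) = (-37 + X)*(2*X) = 2*X*(-37 + X))
(y(r) + 303)² = (2*(-36)*(-37 - 36) + 303)² = (2*(-36)*(-73) + 303)² = (5256 + 303)² = 5559² = 30902481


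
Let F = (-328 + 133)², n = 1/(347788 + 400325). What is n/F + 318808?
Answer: 9069130163784601/28446996825 ≈ 3.1881e+5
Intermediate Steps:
n = 1/748113 ≈ 1.3367e-6
F = 38025 (F = (-195)² = 38025)
n/F + 318808 = (1/748113)/38025 + 318808 = (1/748113)*(1/38025) + 318808 = 1/28446996825 + 318808 = 9069130163784601/28446996825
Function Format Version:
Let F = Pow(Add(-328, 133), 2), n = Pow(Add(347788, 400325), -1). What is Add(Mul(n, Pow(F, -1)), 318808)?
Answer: Rational(9069130163784601, 28446996825) ≈ 3.1881e+5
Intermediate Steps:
n = Rational(1, 748113) (n = Pow(748113, -1) = Rational(1, 748113) ≈ 1.3367e-6)
F = 38025 (F = Pow(-195, 2) = 38025)
Add(Mul(n, Pow(F, -1)), 318808) = Add(Mul(Rational(1, 748113), Pow(38025, -1)), 318808) = Add(Mul(Rational(1, 748113), Rational(1, 38025)), 318808) = Add(Rational(1, 28446996825), 318808) = Rational(9069130163784601, 28446996825)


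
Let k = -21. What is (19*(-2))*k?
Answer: 798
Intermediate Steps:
(19*(-2))*k = (19*(-2))*(-21) = -38*(-21) = 798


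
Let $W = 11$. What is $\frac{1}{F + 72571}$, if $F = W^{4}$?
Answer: $\frac{1}{87212} \approx 1.1466 \cdot 10^{-5}$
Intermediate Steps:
$F = 14641$ ($F = 11^{4} = 14641$)
$\frac{1}{F + 72571} = \frac{1}{14641 + 72571} = \frac{1}{87212}$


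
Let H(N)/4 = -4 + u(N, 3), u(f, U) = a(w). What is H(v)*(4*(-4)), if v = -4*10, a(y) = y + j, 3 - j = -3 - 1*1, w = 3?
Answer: -384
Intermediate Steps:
j = 7 (j = 3 - (-3 - 1*1) = 3 - (-3 - 1) = 3 - 1*(-4) = 3 + 4 = 7)
a(y) = 7 + y (a(y) = y + 7 = 7 + y)
u(f, U) = 10 (u(f, U) = 7 + 3 = 10)
v = -40
H(N) = 24 (H(N) = 4*(-4 + 10) = 4*6 = 24)
H(v)*(4*(-4)) = 24*(4*(-4)) = 24*(-16) = -384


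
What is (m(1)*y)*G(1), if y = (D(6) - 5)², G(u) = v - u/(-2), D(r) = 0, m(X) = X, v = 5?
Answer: 275/2 ≈ 137.50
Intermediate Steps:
G(u) = 5 + u/2 (G(u) = 5 - u/(-2) = 5 - u*(-1)/2 = 5 - (-1)*u/2 = 5 + u/2)
y = 25 (y = (0 - 5)² = (-5)² = 25)
(m(1)*y)*G(1) = (1*25)*(5 + (½)*1) = 25*(5 + ½) = 25*(11/2) = 275/2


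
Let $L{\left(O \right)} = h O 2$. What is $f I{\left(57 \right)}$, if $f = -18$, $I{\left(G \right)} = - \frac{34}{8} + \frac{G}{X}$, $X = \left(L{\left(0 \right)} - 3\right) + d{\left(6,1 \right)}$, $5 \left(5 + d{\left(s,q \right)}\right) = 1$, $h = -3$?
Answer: $\frac{5409}{26} \approx 208.04$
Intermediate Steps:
$d{\left(s,q \right)} = - \frac{24}{5}$ ($d{\left(s,q \right)} = -5 + \frac{1}{5} \cdot 1 = -5 + \frac{1}{5} = - \frac{24}{5}$)
$L{\left(O \right)} = - 6 O$ ($L{\left(O \right)} = - 3 O 2 = - 6 O$)
$X = - \frac{39}{5}$ ($X = \left(\left(-6\right) 0 - 3\right) - \frac{24}{5} = \left(0 - 3\right) - \frac{24}{5} = -3 - \frac{24}{5} = - \frac{39}{5} \approx -7.8$)
$I{\left(G \right)} = - \frac{17}{4} - \frac{5 G}{39}$ ($I{\left(G \right)} = - \frac{34}{8} + \frac{G}{- \frac{39}{5}} = \left(-34\right) \frac{1}{8} + G \left(- \frac{5}{39}\right) = - \frac{17}{4} - \frac{5 G}{39}$)
$f I{\left(57 \right)} = - 18 \left(- \frac{17}{4} - \frac{95}{13}\right) = \left(-18\right) \left(- \frac{601}{52}\right) = \frac{5409}{26}$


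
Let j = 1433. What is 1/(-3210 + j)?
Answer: -1/1777 ≈ -0.00056275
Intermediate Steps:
1/(-3210 + j) = 1/(-3210 + 1433) = 1/(-1777) = -1/1777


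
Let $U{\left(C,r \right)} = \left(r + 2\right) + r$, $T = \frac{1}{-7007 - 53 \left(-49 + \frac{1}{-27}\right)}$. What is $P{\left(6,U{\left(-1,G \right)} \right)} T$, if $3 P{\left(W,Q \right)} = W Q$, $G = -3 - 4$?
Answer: $\frac{648}{119017} \approx 0.0054446$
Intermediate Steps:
$G = -7$
$T = - \frac{27}{119017}$ ($T = \frac{1}{-7007 - 53 \left(-49 - \frac{1}{27}\right)} = \frac{1}{-7007 - - \frac{70172}{27}} = \frac{1}{-7007 + \frac{70172}{27}} = \frac{1}{- \frac{119017}{27}} = - \frac{27}{119017} \approx -0.00022686$)
$U{\left(C,r \right)} = 2 + 2 r$ ($U{\left(C,r \right)} = \left(2 + r\right) + r = 2 + 2 r$)
$P{\left(W,Q \right)} = \frac{Q W}{3}$ ($P{\left(W,Q \right)} = \frac{W Q}{3} = \frac{Q W}{3}$)
$P{\left(6,U{\left(-1,G \right)} \right)} T = \frac{1}{3} \left(2 + 2 \left(-7\right)\right) 6 \left(- \frac{27}{119017}\right) = \frac{1}{3} \left(2 - 14\right) 6 \left(- \frac{27}{119017}\right) = \frac{1}{3} \left(-12\right) 6 \left(- \frac{27}{119017}\right) = \left(-24\right) \left(- \frac{27}{119017}\right) = \frac{648}{119017}$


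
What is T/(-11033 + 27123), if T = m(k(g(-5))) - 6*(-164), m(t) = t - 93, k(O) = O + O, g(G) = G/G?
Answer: 893/16090 ≈ 0.055500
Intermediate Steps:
g(G) = 1
k(O) = 2*O
m(t) = -93 + t
T = 893 (T = (-93 + 2*1) - 6*(-164) = (-93 + 2) - 1*(-984) = -91 + 984 = 893)
T/(-11033 + 27123) = 893/(-11033 + 27123) = 893/16090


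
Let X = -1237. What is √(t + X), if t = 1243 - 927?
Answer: I*√921 ≈ 30.348*I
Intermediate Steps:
t = 316
√(t + X) = √(316 - 1237) = √(-921) = I*√921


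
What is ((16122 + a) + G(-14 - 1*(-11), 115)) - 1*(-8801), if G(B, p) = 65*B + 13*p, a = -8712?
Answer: 17511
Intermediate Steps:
G(B, p) = 13*p + 65*B
((16122 + a) + G(-14 - 1*(-11), 115)) - 1*(-8801) = ((16122 - 8712) + (13*115 + 65*(-14 - 1*(-11)))) - 1*(-8801) = (7410 + (1495 + 65*(-14 + 11))) + 8801 = (7410 + (1495 + 65*(-3))) + 8801 = (7410 + (1495 - 195)) + 8801 = (7410 + 1300) + 8801 = 8710 + 8801 = 17511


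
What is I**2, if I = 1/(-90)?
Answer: 1/8100 ≈ 0.00012346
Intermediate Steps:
I = -1/90 ≈ -0.011111
I**2 = (-1/90)**2 = 1/8100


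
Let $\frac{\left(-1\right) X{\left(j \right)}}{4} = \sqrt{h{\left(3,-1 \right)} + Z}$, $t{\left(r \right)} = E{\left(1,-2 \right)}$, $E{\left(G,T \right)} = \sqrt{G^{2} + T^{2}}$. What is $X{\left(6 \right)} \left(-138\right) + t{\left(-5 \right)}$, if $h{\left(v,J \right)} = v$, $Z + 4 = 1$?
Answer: $\sqrt{5} \approx 2.2361$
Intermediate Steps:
$Z = -3$ ($Z = -4 + 1 = -3$)
$t{\left(r \right)} = \sqrt{5}$ ($t{\left(r \right)} = \sqrt{1^{2} + \left(-2\right)^{2}} = \sqrt{1 + 4} = \sqrt{5}$)
$X{\left(j \right)} = 0$ ($X{\left(j \right)} = - 4 \sqrt{3 - 3} = - 4 \sqrt{0} = \left(-4\right) 0 = 0$)
$X{\left(6 \right)} \left(-138\right) + t{\left(-5 \right)} = 0 \left(-138\right) + \sqrt{5} = 0 + \sqrt{5} = \sqrt{5}$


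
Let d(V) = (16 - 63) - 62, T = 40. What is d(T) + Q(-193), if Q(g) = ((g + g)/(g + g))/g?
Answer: -21038/193 ≈ -109.01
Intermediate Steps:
d(V) = -109 (d(V) = -47 - 62 = -109)
Q(g) = 1/g (Q(g) = ((2*g)/((2*g)))/g = ((2*g)*(1/(2*g)))/g = 1/g)
d(T) + Q(-193) = -109 + 1/(-193) = -109 - 1/193 = -21038/193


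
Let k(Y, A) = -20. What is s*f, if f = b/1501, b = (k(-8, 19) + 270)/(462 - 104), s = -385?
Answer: -48125/268679 ≈ -0.17912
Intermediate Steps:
b = 125/179 (b = (-20 + 270)/(462 - 104) = 250/358 = 250*(1/358) = 125/179 ≈ 0.69832)
f = 125/268679 (f = (125/179)/1501 = (125/179)*(1/1501) = 125/268679 ≈ 0.00046524)
s*f = -385*125/268679 = -48125/268679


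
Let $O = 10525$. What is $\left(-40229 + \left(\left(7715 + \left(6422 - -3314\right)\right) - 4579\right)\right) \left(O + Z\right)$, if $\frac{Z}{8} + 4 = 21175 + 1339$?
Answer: $-5214380985$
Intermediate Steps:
$Z = 180080$ ($Z = -32 + 8 \left(21175 + 1339\right) = -32 + 8 \cdot 22514 = -32 + 180112 = 180080$)
$\left(-40229 + \left(\left(7715 + \left(6422 - -3314\right)\right) - 4579\right)\right) \left(O + Z\right) = \left(-40229 + \left(\left(7715 + \left(6422 - -3314\right)\right) - 4579\right)\right) \left(10525 + 180080\right) = \left(-40229 + \left(\left(7715 + \left(6422 + 3314\right)\right) - 4579\right)\right) 190605 = \left(-40229 + \left(\left(7715 + 9736\right) - 4579\right)\right) 190605 = \left(-40229 + \left(17451 - 4579\right)\right) 190605 = \left(-40229 + 12872\right) 190605 = \left(-27357\right) 190605 = -5214380985$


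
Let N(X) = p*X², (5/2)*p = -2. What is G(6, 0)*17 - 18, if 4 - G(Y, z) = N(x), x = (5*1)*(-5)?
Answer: 8550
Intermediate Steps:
p = -⅘ (p = (⅖)*(-2) = -⅘ ≈ -0.80000)
x = -25 (x = 5*(-5) = -25)
N(X) = -4*X²/5
G(Y, z) = 504 (G(Y, z) = 4 - (-4)*(-25)²/5 = 4 - (-4)*625/5 = 4 - 1*(-500) = 4 + 500 = 504)
G(6, 0)*17 - 18 = 504*17 - 18 = 8568 - 18 = 8550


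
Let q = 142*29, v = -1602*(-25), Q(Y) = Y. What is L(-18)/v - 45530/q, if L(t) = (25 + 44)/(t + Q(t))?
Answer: -377272633/34122600 ≈ -11.056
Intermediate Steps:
L(t) = 69/(2*t) (L(t) = (25 + 44)/(t + t) = 69/((2*t)) = 69*(1/(2*t)) = 69/(2*t))
v = 40050
q = 4118
L(-18)/v - 45530/q = ((69/2)/(-18))/40050 - 45530/4118 = ((69/2)*(-1/18))*(1/40050) - 45530*1/4118 = -23/12*1/40050 - 785/71 = -23/480600 - 785/71 = -377272633/34122600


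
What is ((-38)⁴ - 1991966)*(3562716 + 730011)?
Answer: 399953374590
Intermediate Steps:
((-38)⁴ - 1991966)*(3562716 + 730011) = (2085136 - 1991966)*4292727 = 93170*4292727 = 399953374590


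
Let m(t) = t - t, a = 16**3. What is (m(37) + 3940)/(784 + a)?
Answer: 197/244 ≈ 0.80738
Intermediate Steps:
a = 4096
m(t) = 0
(m(37) + 3940)/(784 + a) = (0 + 3940)/(784 + 4096) = 3940/4880 = 3940*(1/4880) = 197/244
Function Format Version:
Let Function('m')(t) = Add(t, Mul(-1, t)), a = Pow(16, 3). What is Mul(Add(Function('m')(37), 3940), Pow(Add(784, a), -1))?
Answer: Rational(197, 244) ≈ 0.80738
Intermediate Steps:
a = 4096
Function('m')(t) = 0
Mul(Add(Function('m')(37), 3940), Pow(Add(784, a), -1)) = Mul(Add(0, 3940), Pow(Add(784, 4096), -1)) = Mul(3940, Pow(4880, -1)) = Mul(3940, Rational(1, 4880)) = Rational(197, 244)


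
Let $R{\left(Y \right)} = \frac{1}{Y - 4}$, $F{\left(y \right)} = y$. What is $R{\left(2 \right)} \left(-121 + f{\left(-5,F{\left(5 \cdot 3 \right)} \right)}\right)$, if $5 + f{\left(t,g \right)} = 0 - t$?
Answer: $\frac{121}{2} \approx 60.5$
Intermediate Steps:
$R{\left(Y \right)} = \frac{1}{-4 + Y}$
$f{\left(t,g \right)} = -5 - t$ ($f{\left(t,g \right)} = -5 + \left(0 - t\right) = -5 - t$)
$R{\left(2 \right)} \left(-121 + f{\left(-5,F{\left(5 \cdot 3 \right)} \right)}\right) = \frac{-121 - 0}{-4 + 2} = \frac{-121 + \left(-5 + 5\right)}{-2} = - \frac{-121 + 0}{2} = \left(- \frac{1}{2}\right) \left(-121\right) = \frac{121}{2}$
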